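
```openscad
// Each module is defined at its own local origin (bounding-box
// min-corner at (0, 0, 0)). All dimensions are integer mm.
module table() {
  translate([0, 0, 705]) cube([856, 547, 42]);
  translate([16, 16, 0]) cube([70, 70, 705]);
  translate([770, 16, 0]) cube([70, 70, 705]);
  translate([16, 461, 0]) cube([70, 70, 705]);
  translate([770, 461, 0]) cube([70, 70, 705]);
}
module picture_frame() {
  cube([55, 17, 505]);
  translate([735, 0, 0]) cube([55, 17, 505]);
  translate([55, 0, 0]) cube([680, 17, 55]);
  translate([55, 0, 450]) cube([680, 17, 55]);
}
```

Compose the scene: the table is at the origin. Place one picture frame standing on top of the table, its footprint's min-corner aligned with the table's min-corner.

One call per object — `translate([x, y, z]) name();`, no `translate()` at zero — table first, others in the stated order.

table();
translate([0, 0, 747]) picture_frame();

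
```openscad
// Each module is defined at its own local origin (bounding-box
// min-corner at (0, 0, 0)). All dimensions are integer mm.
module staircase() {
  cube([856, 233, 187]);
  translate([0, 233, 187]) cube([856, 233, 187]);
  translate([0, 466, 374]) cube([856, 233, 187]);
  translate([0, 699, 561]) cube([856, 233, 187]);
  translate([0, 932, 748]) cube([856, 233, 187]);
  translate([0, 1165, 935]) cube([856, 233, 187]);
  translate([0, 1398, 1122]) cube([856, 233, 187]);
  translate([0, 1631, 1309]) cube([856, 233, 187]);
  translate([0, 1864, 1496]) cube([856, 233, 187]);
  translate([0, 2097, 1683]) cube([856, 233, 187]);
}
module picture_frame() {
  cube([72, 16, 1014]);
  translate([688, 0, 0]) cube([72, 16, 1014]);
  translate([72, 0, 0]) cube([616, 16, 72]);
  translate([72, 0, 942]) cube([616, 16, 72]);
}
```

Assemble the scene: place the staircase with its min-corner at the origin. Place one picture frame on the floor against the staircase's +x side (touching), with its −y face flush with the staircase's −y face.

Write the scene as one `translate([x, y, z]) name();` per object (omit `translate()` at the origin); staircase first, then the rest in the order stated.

staircase();
translate([856, 0, 0]) picture_frame();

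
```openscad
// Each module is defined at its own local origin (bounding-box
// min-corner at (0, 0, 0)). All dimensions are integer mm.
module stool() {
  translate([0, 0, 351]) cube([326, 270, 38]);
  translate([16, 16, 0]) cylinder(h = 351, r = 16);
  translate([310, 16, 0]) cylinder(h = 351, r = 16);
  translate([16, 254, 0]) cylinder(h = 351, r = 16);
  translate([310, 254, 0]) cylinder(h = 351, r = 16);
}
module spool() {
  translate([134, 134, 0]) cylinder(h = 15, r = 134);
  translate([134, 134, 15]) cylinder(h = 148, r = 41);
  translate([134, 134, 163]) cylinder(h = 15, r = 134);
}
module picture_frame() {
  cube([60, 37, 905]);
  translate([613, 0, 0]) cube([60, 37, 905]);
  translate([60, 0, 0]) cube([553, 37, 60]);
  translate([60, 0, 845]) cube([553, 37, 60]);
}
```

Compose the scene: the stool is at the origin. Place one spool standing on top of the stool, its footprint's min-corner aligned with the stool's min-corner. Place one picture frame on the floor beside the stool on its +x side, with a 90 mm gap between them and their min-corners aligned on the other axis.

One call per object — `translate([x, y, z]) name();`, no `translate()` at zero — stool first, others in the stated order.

stool();
translate([0, 0, 389]) spool();
translate([416, 0, 0]) picture_frame();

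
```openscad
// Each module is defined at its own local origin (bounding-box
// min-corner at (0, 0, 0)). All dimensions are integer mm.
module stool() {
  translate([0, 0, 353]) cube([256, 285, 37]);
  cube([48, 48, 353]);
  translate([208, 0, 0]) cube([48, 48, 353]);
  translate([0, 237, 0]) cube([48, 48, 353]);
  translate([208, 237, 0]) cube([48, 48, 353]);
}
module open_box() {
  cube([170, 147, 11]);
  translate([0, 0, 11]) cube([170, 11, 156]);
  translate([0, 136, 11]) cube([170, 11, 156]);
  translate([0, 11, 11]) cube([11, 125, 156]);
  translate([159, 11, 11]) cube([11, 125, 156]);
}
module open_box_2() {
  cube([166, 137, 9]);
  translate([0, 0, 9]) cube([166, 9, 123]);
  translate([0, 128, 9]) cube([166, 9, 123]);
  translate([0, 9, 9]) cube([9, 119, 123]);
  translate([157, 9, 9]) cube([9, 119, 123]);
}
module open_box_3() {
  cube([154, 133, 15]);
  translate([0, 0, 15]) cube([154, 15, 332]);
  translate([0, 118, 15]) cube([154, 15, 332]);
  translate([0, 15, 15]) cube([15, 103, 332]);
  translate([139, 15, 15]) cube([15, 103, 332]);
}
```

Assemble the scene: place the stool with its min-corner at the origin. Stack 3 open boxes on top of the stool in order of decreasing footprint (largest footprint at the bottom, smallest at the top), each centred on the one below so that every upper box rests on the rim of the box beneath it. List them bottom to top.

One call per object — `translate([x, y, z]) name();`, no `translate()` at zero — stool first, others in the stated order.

stool();
translate([43, 69, 390]) open_box();
translate([45, 74, 557]) open_box_2();
translate([51, 76, 689]) open_box_3();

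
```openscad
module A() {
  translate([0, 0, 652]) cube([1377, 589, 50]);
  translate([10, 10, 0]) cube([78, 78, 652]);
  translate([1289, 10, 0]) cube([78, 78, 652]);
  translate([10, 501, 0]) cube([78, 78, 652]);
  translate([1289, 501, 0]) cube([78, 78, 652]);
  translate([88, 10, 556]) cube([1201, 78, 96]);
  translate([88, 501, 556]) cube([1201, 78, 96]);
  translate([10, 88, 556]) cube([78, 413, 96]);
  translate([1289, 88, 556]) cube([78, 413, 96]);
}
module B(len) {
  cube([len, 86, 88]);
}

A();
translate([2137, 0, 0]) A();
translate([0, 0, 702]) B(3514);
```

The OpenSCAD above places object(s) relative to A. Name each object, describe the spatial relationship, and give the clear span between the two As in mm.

Second table starts at x = 2137; first ends at x = 1377; clear span = 2137 − 1377 = 760 mm.

A is a table. B is a beam. A beam spans the tops of two tables. The clear span between the two tables is 760 mm.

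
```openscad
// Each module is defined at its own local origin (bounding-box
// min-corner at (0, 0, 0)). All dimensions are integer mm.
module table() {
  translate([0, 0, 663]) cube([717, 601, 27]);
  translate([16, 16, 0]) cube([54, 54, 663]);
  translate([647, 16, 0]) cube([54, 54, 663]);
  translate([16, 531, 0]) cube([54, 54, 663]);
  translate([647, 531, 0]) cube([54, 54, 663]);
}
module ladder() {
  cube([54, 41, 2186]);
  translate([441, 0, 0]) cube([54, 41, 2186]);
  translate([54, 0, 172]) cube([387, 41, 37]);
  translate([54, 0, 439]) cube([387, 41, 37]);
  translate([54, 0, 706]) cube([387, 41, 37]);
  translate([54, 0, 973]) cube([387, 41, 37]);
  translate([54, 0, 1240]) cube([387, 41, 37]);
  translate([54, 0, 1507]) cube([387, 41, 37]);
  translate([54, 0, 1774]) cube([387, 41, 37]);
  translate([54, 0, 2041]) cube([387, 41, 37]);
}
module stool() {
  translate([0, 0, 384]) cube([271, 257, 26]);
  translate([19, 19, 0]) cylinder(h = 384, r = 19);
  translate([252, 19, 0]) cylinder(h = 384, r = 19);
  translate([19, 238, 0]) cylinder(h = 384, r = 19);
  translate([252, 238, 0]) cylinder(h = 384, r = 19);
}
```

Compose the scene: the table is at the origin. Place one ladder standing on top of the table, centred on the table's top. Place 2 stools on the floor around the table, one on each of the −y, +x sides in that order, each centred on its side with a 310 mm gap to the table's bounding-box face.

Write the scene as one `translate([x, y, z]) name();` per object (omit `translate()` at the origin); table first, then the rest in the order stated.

table();
translate([111, 280, 690]) ladder();
translate([223, -567, 0]) stool();
translate([1027, 172, 0]) stool();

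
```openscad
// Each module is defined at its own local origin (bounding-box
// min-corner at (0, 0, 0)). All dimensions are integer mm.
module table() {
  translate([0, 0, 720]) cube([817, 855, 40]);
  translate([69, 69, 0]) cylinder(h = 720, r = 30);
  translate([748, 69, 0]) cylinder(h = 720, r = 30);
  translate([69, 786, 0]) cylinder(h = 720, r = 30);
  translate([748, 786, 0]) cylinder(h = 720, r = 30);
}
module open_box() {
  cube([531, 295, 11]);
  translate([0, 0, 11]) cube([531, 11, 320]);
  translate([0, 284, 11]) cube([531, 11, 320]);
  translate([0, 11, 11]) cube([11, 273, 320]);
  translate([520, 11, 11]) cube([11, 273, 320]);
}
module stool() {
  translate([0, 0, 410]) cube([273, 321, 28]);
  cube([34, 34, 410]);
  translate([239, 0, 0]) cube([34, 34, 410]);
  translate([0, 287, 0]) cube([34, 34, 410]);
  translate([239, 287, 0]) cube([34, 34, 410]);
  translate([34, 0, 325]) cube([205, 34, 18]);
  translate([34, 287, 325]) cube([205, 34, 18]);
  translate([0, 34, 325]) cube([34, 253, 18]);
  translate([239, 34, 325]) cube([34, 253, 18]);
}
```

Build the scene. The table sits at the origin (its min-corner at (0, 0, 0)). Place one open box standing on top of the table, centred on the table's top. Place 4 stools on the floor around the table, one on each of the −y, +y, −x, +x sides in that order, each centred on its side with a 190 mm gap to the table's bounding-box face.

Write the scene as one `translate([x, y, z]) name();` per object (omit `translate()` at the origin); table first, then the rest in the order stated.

table();
translate([143, 280, 760]) open_box();
translate([272, -511, 0]) stool();
translate([272, 1045, 0]) stool();
translate([-463, 267, 0]) stool();
translate([1007, 267, 0]) stool();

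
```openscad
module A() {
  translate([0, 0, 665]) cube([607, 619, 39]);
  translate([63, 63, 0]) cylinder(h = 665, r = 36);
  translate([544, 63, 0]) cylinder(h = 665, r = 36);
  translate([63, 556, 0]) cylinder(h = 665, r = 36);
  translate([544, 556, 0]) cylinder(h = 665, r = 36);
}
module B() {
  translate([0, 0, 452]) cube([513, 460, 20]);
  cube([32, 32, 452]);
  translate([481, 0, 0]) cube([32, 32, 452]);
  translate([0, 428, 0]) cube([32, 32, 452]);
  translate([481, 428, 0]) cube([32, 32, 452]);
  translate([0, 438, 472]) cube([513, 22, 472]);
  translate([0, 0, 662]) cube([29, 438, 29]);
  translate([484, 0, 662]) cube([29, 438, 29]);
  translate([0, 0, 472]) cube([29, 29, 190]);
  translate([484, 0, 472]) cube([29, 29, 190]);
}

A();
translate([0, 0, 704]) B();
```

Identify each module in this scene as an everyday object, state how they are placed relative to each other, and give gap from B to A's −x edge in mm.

The chair's min-x is at 0; the table's min-x is 0; gap = 0 mm.

A is a table. B is a chair. The chair is on top of the table. The gap from the chair to the table's −x edge is 0 mm.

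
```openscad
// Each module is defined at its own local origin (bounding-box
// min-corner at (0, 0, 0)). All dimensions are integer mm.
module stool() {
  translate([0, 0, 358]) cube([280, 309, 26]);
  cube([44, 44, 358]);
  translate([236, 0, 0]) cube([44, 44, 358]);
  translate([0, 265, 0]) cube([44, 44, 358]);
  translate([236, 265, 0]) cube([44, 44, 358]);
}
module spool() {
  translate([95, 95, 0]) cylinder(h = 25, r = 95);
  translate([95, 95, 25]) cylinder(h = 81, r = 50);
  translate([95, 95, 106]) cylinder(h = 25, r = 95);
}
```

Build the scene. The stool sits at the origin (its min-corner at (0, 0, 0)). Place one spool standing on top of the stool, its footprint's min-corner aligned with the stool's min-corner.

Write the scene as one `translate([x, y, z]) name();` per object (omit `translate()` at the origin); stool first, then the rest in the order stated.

stool();
translate([0, 0, 384]) spool();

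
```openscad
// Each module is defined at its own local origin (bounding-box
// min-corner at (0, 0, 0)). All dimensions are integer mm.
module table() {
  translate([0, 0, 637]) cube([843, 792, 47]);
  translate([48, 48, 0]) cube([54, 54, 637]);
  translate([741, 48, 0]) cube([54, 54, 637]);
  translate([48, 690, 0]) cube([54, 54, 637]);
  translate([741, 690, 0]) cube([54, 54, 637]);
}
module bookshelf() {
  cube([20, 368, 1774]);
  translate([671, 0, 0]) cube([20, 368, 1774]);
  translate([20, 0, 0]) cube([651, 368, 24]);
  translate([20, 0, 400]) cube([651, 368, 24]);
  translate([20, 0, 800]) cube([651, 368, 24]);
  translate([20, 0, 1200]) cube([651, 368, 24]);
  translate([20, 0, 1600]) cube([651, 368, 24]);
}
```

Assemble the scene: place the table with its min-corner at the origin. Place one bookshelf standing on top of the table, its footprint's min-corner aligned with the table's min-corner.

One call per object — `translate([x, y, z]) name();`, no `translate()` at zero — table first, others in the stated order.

table();
translate([0, 0, 684]) bookshelf();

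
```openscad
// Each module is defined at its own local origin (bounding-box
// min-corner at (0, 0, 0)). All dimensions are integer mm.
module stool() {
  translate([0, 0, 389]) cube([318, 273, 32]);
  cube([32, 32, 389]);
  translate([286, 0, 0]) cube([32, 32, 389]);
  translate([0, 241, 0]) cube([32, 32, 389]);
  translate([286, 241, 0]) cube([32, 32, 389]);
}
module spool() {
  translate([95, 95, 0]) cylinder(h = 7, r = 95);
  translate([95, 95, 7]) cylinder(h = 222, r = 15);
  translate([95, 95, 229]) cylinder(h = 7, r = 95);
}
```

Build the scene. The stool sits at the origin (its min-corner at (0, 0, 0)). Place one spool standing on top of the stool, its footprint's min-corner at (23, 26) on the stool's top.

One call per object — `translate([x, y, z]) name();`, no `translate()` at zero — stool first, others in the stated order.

stool();
translate([23, 26, 421]) spool();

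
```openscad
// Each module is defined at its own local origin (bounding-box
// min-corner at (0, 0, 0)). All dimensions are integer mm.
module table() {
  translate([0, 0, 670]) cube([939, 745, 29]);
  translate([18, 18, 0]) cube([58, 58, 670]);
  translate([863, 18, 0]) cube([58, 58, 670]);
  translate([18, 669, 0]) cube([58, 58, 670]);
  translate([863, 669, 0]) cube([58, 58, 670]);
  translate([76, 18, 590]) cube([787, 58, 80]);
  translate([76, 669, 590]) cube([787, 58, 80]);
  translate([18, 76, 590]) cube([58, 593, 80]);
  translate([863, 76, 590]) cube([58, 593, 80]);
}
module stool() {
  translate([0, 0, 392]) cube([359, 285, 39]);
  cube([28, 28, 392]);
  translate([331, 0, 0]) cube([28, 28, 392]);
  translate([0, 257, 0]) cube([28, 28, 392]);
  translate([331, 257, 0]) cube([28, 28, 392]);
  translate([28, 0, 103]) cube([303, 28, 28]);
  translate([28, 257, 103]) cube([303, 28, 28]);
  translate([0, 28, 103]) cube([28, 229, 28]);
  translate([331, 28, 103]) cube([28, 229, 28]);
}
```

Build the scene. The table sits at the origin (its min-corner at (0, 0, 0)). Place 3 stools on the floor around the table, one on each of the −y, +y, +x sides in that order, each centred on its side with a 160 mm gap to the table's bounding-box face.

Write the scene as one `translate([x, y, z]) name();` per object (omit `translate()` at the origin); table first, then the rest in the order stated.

table();
translate([290, -445, 0]) stool();
translate([290, 905, 0]) stool();
translate([1099, 230, 0]) stool();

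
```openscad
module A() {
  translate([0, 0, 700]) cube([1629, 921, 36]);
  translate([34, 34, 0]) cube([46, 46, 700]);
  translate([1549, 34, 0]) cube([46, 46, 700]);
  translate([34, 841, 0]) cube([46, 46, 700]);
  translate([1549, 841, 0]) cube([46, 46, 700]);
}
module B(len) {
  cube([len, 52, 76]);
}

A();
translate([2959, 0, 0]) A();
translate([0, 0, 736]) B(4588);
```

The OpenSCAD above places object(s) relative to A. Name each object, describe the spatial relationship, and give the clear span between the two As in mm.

A is a table. B is a beam. A beam spans the tops of two tables. The clear span between the two tables is 1330 mm.

Second table starts at x = 2959; first ends at x = 1629; clear span = 2959 − 1629 = 1330 mm.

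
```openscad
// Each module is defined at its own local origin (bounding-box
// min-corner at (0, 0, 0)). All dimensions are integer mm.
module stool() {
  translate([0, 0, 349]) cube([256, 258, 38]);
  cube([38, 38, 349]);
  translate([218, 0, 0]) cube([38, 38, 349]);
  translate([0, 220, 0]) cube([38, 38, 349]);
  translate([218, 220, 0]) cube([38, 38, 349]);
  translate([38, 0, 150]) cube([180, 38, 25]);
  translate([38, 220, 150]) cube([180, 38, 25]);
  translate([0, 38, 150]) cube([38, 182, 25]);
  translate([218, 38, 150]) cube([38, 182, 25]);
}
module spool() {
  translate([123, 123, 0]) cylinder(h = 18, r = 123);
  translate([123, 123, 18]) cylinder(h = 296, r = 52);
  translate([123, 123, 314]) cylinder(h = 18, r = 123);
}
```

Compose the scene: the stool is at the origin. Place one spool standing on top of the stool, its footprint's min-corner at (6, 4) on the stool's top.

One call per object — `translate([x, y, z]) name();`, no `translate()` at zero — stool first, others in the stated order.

stool();
translate([6, 4, 387]) spool();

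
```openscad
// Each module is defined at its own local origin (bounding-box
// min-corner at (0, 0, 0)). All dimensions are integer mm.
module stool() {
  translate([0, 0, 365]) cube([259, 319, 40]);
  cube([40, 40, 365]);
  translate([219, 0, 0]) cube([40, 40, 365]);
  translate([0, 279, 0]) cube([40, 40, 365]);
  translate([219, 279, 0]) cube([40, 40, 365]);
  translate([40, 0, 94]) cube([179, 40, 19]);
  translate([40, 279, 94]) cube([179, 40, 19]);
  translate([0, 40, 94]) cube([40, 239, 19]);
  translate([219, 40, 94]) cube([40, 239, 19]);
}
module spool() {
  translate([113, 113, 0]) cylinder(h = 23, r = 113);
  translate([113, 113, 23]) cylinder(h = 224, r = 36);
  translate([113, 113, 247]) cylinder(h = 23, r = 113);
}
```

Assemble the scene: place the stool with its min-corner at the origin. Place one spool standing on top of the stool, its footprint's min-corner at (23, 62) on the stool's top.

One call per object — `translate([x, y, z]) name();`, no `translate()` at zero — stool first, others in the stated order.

stool();
translate([23, 62, 405]) spool();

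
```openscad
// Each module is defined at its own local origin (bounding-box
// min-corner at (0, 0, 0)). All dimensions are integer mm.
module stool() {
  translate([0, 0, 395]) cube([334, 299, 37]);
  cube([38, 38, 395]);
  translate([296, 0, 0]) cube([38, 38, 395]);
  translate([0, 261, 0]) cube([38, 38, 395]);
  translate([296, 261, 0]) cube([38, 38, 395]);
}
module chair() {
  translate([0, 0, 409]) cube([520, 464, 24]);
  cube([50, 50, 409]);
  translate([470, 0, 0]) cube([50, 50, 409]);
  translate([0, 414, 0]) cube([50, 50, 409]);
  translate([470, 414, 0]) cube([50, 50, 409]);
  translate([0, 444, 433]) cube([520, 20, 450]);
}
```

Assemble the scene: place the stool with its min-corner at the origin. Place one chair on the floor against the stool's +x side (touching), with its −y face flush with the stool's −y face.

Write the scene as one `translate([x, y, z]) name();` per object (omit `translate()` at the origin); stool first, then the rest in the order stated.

stool();
translate([334, 0, 0]) chair();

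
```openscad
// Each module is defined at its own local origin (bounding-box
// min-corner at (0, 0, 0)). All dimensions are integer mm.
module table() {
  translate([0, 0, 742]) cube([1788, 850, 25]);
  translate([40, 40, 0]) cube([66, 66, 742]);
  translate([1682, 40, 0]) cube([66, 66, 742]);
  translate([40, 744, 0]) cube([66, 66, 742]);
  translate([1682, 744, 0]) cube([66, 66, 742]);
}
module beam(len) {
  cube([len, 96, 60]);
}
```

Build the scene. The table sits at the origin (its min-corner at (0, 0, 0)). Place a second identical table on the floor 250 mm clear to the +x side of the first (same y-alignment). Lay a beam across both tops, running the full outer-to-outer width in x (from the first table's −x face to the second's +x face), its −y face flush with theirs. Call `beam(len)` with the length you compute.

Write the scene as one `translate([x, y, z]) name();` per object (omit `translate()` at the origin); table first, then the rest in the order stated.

table();
translate([2038, 0, 0]) table();
translate([0, 0, 767]) beam(3826);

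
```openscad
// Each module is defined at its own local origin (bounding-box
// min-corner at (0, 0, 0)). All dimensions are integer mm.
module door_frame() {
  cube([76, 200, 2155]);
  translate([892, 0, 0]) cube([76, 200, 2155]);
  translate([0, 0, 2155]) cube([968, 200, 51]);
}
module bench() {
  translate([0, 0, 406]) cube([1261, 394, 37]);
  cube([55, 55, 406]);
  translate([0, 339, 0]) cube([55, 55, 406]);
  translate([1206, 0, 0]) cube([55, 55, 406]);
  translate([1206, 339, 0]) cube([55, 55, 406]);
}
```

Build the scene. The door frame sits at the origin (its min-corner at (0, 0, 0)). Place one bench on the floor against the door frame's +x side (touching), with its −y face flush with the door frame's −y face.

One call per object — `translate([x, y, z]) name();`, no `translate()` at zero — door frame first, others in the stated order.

door_frame();
translate([968, 0, 0]) bench();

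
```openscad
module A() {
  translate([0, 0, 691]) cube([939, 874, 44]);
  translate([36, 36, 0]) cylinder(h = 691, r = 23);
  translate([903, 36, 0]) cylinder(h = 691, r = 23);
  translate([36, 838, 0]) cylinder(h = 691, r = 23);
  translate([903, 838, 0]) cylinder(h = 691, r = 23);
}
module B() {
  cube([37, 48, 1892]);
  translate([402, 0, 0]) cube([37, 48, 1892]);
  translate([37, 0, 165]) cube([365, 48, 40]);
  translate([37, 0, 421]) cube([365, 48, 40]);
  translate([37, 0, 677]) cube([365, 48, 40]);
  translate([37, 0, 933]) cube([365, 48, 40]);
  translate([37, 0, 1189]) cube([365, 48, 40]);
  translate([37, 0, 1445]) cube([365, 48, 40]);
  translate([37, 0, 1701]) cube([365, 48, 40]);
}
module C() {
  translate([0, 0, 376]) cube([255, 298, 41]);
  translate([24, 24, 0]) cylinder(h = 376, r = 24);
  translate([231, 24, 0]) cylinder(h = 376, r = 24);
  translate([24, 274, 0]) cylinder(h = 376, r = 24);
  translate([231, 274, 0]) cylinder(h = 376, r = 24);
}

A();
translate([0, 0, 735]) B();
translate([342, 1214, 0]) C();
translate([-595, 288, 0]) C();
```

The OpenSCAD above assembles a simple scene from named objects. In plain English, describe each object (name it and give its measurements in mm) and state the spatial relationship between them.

A is a rectangular dining table. The top is 939×874×44 mm with its upper surface at z = 735 mm. It stands on four round legs of 46 mm diameter, each leg's bounding box inset 13 mm from the nearest pair of top edges, running from the floor to the underside of the top.

B is a straight ladder. Two 37×48 mm vertical rails, 1892 mm tall, stand 439 mm apart (outside-to-outside) with their front faces coplanar on the −y side. 7 rungs, each 48 mm deep and 40 mm tall, span between the inner faces of the rails, front faces flush with the rails. The lowest rung's underside is at z = 165 mm and rungs are spaced 256 mm apart (underside to underside).

C is a four-legged stool. The seat is a 255×298×41 mm slab whose top surface is at z = 417 mm; four round legs, each 48 mm in diameter, run from the floor (z = 0) to the underside of the seat, each leg's axis is inset half a diameter from the nearest pair of seat edges (so the leg's bounding box is flush with the corner).

The ladder is on top of the table. Two stools sit around the table at the +y, −x sides.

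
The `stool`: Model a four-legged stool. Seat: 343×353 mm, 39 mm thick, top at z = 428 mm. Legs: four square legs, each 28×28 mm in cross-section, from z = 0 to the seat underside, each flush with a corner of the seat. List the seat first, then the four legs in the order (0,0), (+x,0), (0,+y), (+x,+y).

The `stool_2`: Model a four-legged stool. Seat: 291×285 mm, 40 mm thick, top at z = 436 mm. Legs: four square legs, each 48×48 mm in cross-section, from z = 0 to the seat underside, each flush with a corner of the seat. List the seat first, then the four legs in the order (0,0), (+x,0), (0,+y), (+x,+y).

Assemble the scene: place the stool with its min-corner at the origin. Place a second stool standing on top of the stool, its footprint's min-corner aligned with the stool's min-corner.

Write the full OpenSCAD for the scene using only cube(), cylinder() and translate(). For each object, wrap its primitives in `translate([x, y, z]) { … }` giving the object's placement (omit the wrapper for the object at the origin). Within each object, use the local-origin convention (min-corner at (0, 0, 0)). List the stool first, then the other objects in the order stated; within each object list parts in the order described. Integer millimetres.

translate([0, 0, 389]) cube([343, 353, 39]);
cube([28, 28, 389]);
translate([315, 0, 0]) cube([28, 28, 389]);
translate([0, 325, 0]) cube([28, 28, 389]);
translate([315, 325, 0]) cube([28, 28, 389]);
translate([0, 0, 428]) {
  translate([0, 0, 396]) cube([291, 285, 40]);
  cube([48, 48, 396]);
  translate([243, 0, 0]) cube([48, 48, 396]);
  translate([0, 237, 0]) cube([48, 48, 396]);
  translate([243, 237, 0]) cube([48, 48, 396]);
}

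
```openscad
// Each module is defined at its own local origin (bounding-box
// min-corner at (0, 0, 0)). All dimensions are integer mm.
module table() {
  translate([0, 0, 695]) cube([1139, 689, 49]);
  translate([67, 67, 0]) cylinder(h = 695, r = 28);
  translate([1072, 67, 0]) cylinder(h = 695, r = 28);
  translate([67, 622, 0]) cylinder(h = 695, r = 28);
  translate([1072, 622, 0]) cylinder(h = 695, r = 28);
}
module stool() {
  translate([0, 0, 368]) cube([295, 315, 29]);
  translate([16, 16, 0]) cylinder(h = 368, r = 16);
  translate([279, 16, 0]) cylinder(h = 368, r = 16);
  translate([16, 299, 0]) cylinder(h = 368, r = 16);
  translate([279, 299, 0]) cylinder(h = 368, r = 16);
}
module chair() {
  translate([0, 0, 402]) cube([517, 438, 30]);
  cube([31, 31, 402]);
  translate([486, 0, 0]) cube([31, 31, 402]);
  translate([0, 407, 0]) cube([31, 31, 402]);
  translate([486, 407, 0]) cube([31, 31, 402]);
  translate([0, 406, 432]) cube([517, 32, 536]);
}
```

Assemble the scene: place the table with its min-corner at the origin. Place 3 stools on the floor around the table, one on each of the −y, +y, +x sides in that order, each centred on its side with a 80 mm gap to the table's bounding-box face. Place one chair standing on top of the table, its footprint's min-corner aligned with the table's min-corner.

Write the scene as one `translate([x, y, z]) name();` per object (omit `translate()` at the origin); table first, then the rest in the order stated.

table();
translate([422, -395, 0]) stool();
translate([422, 769, 0]) stool();
translate([1219, 187, 0]) stool();
translate([0, 0, 744]) chair();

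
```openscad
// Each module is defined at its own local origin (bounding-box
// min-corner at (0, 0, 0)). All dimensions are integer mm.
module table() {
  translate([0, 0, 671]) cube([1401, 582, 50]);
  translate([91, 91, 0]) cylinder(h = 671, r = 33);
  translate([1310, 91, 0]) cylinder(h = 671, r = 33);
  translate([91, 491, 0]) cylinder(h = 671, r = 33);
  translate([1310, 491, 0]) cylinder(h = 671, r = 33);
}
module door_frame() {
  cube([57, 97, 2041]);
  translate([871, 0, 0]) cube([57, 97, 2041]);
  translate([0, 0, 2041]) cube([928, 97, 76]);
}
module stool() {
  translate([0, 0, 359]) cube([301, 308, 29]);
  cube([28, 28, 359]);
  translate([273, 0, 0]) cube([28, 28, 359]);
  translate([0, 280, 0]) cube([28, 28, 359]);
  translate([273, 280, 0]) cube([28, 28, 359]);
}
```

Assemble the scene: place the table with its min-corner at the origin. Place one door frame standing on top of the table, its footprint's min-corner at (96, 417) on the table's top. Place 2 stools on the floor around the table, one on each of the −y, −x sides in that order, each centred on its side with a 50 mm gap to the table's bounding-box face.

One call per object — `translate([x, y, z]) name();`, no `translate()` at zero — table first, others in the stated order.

table();
translate([96, 417, 721]) door_frame();
translate([550, -358, 0]) stool();
translate([-351, 137, 0]) stool();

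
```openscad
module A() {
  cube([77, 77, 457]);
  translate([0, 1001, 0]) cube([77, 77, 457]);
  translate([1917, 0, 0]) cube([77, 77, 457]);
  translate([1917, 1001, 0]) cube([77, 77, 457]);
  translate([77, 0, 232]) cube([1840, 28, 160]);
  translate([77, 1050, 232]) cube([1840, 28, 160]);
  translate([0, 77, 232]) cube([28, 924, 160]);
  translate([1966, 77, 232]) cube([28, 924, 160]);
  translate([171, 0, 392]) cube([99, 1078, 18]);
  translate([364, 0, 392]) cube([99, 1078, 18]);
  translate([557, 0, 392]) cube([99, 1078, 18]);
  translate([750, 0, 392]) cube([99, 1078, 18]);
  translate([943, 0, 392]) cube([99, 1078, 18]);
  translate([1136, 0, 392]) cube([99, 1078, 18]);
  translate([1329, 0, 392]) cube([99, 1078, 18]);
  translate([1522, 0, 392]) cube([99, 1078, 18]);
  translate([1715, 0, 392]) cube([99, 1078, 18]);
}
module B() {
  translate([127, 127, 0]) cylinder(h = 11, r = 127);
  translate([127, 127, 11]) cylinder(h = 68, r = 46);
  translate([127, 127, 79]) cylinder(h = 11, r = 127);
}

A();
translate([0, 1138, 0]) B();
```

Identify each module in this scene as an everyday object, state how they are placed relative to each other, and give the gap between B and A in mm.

The spool's nearest face is 60 mm from the bed frame's +y face.

A is a bed frame. B is a spool. The spool is on the floor beside the bed frame on its +y side. The gap between the spool and the bed frame is 60 mm.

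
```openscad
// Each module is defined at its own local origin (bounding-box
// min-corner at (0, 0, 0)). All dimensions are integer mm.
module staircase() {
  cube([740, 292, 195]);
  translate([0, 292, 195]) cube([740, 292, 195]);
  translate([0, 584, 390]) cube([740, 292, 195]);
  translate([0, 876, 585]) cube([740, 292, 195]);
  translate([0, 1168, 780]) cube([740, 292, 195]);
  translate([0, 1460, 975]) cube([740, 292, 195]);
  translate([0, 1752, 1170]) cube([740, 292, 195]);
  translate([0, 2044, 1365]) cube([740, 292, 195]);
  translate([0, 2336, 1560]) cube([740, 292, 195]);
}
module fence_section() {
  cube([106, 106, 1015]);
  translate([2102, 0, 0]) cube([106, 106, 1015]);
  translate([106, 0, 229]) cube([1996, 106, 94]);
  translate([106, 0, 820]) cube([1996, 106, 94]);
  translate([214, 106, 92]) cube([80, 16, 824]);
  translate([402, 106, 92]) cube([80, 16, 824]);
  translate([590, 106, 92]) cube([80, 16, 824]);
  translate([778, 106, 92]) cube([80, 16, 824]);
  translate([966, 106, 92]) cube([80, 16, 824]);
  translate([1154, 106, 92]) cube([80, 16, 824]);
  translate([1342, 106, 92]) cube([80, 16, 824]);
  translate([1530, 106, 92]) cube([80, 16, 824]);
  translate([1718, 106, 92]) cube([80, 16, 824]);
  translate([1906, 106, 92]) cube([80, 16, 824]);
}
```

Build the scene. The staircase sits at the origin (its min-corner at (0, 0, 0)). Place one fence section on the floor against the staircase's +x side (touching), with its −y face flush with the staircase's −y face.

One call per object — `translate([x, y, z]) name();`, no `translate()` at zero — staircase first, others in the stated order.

staircase();
translate([740, 0, 0]) fence_section();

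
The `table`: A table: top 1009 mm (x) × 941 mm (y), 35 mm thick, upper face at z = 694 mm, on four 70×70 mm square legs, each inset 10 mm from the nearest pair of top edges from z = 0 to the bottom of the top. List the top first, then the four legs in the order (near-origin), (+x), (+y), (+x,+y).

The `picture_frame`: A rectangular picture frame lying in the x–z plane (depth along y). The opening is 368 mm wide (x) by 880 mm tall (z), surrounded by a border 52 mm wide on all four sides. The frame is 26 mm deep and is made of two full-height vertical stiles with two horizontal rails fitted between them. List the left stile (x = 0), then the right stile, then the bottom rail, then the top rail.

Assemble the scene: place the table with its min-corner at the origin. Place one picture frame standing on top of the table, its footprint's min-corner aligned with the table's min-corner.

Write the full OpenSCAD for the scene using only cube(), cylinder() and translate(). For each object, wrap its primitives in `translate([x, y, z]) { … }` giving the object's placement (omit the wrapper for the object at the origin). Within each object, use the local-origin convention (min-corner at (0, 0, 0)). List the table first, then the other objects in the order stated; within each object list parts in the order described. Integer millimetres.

translate([0, 0, 659]) cube([1009, 941, 35]);
translate([10, 10, 0]) cube([70, 70, 659]);
translate([929, 10, 0]) cube([70, 70, 659]);
translate([10, 861, 0]) cube([70, 70, 659]);
translate([929, 861, 0]) cube([70, 70, 659]);
translate([0, 0, 694]) {
  cube([52, 26, 984]);
  translate([420, 0, 0]) cube([52, 26, 984]);
  translate([52, 0, 0]) cube([368, 26, 52]);
  translate([52, 0, 932]) cube([368, 26, 52]);
}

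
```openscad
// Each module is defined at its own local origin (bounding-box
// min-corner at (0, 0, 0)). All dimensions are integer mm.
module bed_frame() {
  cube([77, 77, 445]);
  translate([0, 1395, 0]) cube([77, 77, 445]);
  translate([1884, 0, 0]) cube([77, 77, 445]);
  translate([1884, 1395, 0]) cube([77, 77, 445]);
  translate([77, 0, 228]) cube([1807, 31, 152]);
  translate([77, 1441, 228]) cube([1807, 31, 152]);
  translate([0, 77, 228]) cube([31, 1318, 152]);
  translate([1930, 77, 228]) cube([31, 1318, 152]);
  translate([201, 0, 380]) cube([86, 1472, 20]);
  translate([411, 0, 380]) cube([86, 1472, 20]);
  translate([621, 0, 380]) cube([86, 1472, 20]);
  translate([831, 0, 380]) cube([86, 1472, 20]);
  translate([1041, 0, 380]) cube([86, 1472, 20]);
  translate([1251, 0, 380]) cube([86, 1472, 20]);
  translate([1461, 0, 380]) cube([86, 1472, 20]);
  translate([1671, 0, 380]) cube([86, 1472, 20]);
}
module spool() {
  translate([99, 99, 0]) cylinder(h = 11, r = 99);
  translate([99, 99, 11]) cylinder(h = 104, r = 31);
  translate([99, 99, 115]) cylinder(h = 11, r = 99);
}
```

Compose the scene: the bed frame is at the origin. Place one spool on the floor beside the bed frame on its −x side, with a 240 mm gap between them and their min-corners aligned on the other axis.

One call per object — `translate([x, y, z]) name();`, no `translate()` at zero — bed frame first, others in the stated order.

bed_frame();
translate([-438, 0, 0]) spool();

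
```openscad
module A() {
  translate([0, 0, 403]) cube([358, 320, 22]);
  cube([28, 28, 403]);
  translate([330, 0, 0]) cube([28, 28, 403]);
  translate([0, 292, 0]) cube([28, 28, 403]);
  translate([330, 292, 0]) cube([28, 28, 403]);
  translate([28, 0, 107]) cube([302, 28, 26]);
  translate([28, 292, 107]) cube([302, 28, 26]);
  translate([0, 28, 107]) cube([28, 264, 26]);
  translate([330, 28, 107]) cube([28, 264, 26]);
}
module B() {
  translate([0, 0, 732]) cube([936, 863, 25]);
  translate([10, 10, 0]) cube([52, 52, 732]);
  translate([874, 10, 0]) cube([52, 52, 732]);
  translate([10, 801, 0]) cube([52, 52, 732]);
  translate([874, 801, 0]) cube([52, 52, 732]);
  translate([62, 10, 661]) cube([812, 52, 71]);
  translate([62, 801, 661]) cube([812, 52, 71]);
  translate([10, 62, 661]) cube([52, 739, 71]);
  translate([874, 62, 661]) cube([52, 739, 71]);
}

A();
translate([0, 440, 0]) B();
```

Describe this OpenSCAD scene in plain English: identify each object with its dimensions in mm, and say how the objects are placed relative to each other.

A is a simple wooden stool: a rectangular seat 358 mm (x) by 320 mm (y), 22 mm thick, top face at z = 425 mm, on four square legs, each 28×28 mm in cross-section. The legs rest on z = 0, each flush with a corner of the seat. Four stretchers, 28 mm wide and 26 mm tall, connect adjacent legs with their undersides at z = 107 mm, each running between the inner faces of the legs it joins and aligned with the legs' outer faces on the other axis.

B is a table with a 936×863 mm rectangular top, 25 mm thick, top surface at z = 757 mm, supported by four 52×52 mm square legs, each inset 10 mm from the nearest pair of top edges, running from the floor. Four apron rails, 52 mm thick and 71 mm tall, run between adjacent legs with their top edges flush with the underside of the top and their outer faces flush with the legs' outer faces.

The table is on the floor beside the stool on its +y side.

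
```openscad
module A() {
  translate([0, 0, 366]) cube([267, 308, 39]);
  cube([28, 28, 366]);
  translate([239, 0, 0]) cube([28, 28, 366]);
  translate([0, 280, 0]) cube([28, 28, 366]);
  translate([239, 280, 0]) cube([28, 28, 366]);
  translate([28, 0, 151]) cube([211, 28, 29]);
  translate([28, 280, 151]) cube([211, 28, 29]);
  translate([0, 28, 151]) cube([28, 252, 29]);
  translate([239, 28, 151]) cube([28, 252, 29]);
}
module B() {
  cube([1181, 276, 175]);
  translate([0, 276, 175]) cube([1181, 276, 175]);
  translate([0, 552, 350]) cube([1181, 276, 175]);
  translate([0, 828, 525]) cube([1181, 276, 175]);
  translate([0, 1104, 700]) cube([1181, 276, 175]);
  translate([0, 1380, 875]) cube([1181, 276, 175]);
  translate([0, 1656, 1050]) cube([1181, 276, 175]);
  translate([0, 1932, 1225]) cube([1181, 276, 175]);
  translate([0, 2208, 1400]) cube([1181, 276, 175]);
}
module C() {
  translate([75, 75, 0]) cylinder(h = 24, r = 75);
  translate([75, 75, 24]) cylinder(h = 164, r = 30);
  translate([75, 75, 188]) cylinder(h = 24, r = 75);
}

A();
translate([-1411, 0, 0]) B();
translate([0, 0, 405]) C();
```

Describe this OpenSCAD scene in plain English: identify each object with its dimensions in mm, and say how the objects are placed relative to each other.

A is a four-legged stool. The seat is a 267×308×39 mm slab whose top surface is at z = 405 mm; four square legs, each 28×28 mm in cross-section, run from the floor (z = 0) to the underside of the seat, each flush with a corner of the seat. Four stretchers, 28 mm wide and 29 mm tall, connect adjacent legs with their undersides at z = 151 mm, each running between the inner faces of the legs it joins and aligned with the legs' outer faces on the other axis.

B is a run of 9 identical solid stair steps. Each tread is 1181×276 mm and each step block is 175 mm high. Step 1 rests on the floor; step k is offset from step 1 by (k−1)×276 mm in y and (k−1)×175 mm in z.

C is a spool: two coaxial disc flanges of radius 75 mm and thickness 24 mm, joined by a core cylinder of radius 30 mm and height 164 mm. The lower flange rests on z = 0 and the three cylinders share a vertical axis.

The staircase is on the floor beside the stool on its −x side. The spool is on top of the stool.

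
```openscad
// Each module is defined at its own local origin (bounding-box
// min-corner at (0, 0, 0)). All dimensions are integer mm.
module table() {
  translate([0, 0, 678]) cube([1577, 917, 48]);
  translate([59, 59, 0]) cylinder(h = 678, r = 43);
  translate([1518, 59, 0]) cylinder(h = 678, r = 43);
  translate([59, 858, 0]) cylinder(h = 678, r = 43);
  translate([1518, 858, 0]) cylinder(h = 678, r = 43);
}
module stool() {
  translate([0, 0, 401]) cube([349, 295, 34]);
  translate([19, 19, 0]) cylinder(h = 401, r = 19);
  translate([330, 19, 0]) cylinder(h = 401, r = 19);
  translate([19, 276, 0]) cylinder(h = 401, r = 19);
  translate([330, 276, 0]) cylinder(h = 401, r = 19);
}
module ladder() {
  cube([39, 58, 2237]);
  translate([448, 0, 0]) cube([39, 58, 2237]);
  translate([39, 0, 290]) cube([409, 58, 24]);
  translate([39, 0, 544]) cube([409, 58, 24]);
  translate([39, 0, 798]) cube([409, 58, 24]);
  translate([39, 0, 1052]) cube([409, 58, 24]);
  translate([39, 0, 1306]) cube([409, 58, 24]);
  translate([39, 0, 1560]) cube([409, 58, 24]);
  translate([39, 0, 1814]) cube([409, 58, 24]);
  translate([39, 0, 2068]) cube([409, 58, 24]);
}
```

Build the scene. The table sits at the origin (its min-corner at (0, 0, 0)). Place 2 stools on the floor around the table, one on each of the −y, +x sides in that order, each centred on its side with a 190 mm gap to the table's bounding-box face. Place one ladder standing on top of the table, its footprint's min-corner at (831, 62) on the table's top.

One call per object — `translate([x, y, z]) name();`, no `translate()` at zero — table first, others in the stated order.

table();
translate([614, -485, 0]) stool();
translate([1767, 311, 0]) stool();
translate([831, 62, 726]) ladder();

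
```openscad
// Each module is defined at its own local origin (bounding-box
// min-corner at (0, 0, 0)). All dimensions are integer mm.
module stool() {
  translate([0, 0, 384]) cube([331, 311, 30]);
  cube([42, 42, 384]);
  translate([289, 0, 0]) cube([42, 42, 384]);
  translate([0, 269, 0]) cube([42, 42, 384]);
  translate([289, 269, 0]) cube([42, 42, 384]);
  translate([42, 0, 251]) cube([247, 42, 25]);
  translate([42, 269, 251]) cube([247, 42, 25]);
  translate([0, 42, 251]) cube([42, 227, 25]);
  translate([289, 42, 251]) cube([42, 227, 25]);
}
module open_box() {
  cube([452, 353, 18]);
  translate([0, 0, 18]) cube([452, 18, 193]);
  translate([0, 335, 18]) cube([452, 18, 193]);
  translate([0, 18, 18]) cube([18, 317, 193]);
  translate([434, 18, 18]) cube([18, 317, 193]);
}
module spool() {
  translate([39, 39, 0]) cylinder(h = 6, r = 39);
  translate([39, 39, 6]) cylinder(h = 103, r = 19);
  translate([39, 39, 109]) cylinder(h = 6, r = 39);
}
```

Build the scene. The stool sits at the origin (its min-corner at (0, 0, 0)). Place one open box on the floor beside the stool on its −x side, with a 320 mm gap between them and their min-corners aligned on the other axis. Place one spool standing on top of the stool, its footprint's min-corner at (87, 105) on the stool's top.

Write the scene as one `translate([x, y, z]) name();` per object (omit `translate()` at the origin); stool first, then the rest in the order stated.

stool();
translate([-772, 0, 0]) open_box();
translate([87, 105, 414]) spool();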